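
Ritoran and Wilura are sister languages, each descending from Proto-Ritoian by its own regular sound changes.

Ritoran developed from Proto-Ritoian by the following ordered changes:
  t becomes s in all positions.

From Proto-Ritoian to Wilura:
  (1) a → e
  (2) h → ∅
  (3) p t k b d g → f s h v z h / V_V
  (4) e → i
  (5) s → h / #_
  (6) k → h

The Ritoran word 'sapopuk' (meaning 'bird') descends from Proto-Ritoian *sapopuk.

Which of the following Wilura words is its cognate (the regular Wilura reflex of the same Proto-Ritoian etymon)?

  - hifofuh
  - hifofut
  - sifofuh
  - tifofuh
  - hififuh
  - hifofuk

Wilura: start from *sapopuk.
  rule 1 (vowel merger): sapopuk → sepopuk
  rule 2: no change — sepopuk
  rule 3 (intervocalic lenition): sepopuk → sefofuk
  rule 4 (vowel merger): sefofuk → sifofuk
  rule 5 (debuccalisation): sifofuk → hifofuk
  rule 6 (unconditioned shift): hifofuk → hifofuh
  ⇒ Wilura hifofuh

hifofuh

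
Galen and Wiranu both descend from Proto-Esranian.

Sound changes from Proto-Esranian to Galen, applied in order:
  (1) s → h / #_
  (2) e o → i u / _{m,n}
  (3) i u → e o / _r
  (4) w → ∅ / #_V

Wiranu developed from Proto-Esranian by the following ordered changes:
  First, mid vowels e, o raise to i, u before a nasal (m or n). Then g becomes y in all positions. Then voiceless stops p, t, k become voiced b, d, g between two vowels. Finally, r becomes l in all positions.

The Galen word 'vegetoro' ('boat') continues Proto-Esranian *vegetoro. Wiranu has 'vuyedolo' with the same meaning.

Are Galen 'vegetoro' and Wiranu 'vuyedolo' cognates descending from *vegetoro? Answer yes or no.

Derive the expected Wiranu reflex of *vegetoro:
Wiranu: *vegetoro
  vegetoro (rule 1 does not apply)
  vegetoro → veyetoro   [unconditioned shift]
  veyetoro → veyedoro   [intervocalic voicing]
  veyedoro → veyedolo   [unconditioned shift]
  giving Wiranu veyedolo.
The regular Wiranu reflex would be 'veyedolo', but the attested form is 'vuyedolo'. The correspondence is irregular, so they are not cognates (the Wiranu form has a different source).

no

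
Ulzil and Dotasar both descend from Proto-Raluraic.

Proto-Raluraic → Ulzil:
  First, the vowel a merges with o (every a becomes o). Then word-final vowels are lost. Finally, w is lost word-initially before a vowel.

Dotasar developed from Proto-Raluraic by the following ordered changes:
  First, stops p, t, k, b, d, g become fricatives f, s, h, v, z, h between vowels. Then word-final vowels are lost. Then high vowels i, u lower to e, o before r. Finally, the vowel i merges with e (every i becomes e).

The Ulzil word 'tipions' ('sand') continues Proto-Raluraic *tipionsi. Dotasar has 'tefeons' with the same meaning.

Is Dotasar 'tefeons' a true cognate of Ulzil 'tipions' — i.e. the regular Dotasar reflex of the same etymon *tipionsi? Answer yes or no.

Derive the expected Dotasar reflex of *tipionsi:
Dotasar: start from *tipionsi.
  rule 1 (intervocalic lenition): tipionsi → tifionsi
  rule 2 (apocope): tifionsi → tifions
  rule 3: no change — tifions
  rule 4 (vowel merger): tifions → tefeons
  ⇒ Dotasar tefeons
Dotasar 'tefeons' matches the regular reflex exactly, so the pair is cognate.

yes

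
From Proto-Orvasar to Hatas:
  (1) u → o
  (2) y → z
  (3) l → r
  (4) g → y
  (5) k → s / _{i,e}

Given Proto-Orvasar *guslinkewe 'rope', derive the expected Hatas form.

yosrinsewe

Hatas: *guslinkewe > goslinkewe > gosrinkewe > yosrinkewe > yosrinsewe  (by vowel merger, unconditioned shift, unconditioned shift, palatalisation)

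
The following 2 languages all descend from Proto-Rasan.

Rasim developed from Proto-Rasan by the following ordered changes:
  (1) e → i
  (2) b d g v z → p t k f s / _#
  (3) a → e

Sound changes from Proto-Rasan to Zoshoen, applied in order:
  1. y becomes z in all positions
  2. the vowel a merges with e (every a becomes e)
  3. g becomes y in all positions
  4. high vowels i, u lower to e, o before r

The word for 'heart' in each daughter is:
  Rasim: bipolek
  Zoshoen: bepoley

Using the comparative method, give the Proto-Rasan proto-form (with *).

*bepolag

Position 7: Rasim has k, Zoshoen has y. In Zoshoen, y can only continue *g, so the proto-segment is *g.
Position 2: Rasim has i, Zoshoen has e. Taking the neighbouring segments as reconstructed: Rasim i could go back to *e or *i; Zoshoen e could go back to *a or *e — the one source consistent with every daughter is *e.
Position 6: Rasim has e, Zoshoen has e. In Rasim, e can only continue *a, so the proto-segment is *a.
The remaining positions agree across the daughters. Check the candidate against every language:
Rasim: *bepolag
  bepolag → bipolag   [vowel merger]
  bipolag → bipolak   [final devoicing]
  bipolak → bipolek   [vowel merger]
  giving Rasim bipolek.
Zoshoen: start from *bepolag.
  rule 1: no change — bepolag
  rule 2 (vowel merger): bepolag → bepoleg
  rule 3 (unconditioned shift): bepoleg → bepoley
  rule 4: no change — bepoley
  ⇒ Zoshoen bepoley
*bepolag is the unique common source.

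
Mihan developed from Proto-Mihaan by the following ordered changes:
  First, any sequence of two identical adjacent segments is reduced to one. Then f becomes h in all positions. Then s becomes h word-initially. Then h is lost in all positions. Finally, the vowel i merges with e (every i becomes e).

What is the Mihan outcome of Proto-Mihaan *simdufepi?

Mihan: start from *simdufepi.
  rule 1: no change — simdufepi
  rule 2 (unconditioned shift): simdufepi → simduhepi
  rule 3 (debuccalisation): simduhepi → himduhepi
  rule 4 (h-loss): himduhepi → imduepi
  rule 5 (vowel merger): imduepi → emduepe
  ⇒ Mihan emduepe

emduepe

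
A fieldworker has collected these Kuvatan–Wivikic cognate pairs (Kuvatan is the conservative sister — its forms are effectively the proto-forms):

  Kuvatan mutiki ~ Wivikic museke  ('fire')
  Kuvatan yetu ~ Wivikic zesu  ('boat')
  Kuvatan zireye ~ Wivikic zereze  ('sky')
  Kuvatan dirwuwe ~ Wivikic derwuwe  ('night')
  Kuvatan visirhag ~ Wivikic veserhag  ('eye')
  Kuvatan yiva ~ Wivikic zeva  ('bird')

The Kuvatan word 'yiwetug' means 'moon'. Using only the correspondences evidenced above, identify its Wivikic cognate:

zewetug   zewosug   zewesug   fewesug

yiva ~ zeva — Kuvatan y corresponds to Wivikic z word-initially before a front vowel.
mutiki ~ museke, visirhag ~ veserhag — Kuvatan i corresponds to Wivikic e after a consonant, before a consonant other than r, m, n, p, b, f, v.
yetu ~ zesu — Kuvatan t corresponds to Wivikic s between vowels (before a back vowel).
Applying these to Kuvatan 'yiwetug':
  yiwetug → ziwetug   (y→z word-initially before a front vowel)
  ziwetug → zewetug   (i→e after a consonant, before a consonant other than r, m, n, p, b, f, v)
  zewetug → zewesug   (t→s between vowels (before a back vowel))
So the Wivikic cognate is 'zewesug'.

zewesug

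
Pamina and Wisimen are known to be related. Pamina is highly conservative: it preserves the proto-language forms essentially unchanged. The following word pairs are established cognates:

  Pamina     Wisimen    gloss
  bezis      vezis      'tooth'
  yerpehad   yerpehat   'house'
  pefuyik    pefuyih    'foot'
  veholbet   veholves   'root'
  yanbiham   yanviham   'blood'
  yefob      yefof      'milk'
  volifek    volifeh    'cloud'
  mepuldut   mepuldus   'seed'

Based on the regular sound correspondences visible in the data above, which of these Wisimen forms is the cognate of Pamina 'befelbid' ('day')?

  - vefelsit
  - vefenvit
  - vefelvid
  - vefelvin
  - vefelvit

vefelvit

bezis ~ vezis — Pamina b corresponds to Wisimen v word-initially before a front vowel.
yanbiham ~ yanviham — Pamina b corresponds to Wisimen v after a consonant, before a front vowel.
yerpehad ~ yerpehat — Pamina d corresponds to Wisimen t word-finally.
Applying these to Pamina 'befelbid':
  befelbid → vefelbid   (b→v word-initially before a front vowel)
  vefelbid → vefelvid   (b→v after a consonant, before a front vowel)
  vefelvid → vefelvit   (d→t word-finally)
So the Wisimen cognate is 'vefelvit'.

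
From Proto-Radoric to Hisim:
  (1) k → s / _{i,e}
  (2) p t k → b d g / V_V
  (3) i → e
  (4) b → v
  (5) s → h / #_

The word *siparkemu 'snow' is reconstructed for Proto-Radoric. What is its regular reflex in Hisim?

hevarsemu

Hisim: start from *siparkemu.
  rule 1 (palatalisation): siparkemu → siparsemu
  rule 2 (intervocalic voicing): siparsemu → sibarsemu
  rule 3 (vowel merger): sibarsemu → sebarsemu
  rule 4 (unconditioned shift): sebarsemu → sevarsemu
  rule 5 (debuccalisation): sevarsemu → hevarsemu
  ⇒ Hisim hevarsemu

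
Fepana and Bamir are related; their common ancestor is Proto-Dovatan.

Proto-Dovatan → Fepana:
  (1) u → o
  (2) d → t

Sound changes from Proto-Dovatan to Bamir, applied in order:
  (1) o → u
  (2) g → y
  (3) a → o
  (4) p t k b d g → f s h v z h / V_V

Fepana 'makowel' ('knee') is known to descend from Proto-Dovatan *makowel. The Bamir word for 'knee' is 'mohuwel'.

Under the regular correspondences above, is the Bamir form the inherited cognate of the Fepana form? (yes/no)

Derive the expected Bamir reflex of *makowel:
Bamir: start from *makowel.
  rule 1 (vowel merger): makowel → makuwel
  rule 2: no change — makuwel
  rule 3 (vowel merger): makuwel → mokuwel
  rule 4 (intervocalic lenition): mokuwel → mohuwel
  ⇒ Bamir mohuwel
Bamir 'mohuwel' matches the regular reflex exactly, so the pair is cognate.

yes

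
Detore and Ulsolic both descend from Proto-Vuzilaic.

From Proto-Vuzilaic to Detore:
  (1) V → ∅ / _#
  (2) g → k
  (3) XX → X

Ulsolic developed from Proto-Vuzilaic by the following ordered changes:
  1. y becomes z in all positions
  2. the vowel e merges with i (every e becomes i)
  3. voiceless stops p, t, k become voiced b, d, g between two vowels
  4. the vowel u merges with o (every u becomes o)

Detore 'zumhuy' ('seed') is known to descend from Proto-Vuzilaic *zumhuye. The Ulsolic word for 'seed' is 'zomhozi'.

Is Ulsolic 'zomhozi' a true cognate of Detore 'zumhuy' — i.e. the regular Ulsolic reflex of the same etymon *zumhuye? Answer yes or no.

Derive the expected Ulsolic reflex of *zumhuye:
Ulsolic: *zumhuye
  zumhuye → zumhuze   [unconditioned shift]
  zumhuze → zumhuzi   [vowel merger]
  zumhuzi (rule 3 does not apply)
  zumhuzi → zomhozi   [vowel merger]
  giving Ulsolic zomhozi.
Ulsolic 'zomhozi' matches the regular reflex exactly, so the pair is cognate.

yes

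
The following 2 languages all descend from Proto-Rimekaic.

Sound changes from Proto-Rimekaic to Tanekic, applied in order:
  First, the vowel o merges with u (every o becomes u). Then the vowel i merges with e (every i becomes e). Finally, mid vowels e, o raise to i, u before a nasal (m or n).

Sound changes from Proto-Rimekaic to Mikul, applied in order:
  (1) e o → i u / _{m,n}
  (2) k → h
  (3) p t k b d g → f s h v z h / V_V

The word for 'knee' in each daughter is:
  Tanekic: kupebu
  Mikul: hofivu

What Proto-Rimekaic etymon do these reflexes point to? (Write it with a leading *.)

*kopibu

Position 5: Tanekic has b, Mikul has v. Tanekic preserves b here (none of its changes turn any other segment into b), so the proto-segment is *b.
Position 3: Tanekic has p, Mikul has f. Tanekic preserves p here (none of its changes turn any other segment into p), so the proto-segment is *p.
Position 4: Tanekic has e, Mikul has i. Taking the neighbouring segments as reconstructed: Tanekic e could go back to *e or *i; Mikul i can only go back to *i — the one source consistent with every daughter is *i.
Continuing position by position gives *kopibu; check it forward:
Tanekic: start from *kopibu.
  rule 1 (vowel merger): kopibu → kupibu
  rule 2 (vowel merger): kupibu → kupebu
  rule 3: no change — kupebu
  ⇒ Tanekic kupebu
Mikul: start from *kopibu.
  rule 1: no change — kopibu
  rule 2 (unconditioned shift): kopibu → hopibu
  rule 3 (intervocalic lenition): hopibu → hofivu
  ⇒ Mikul hofivu
No other proto-form is consistent with every reflex, so the reconstruction is *kopibu.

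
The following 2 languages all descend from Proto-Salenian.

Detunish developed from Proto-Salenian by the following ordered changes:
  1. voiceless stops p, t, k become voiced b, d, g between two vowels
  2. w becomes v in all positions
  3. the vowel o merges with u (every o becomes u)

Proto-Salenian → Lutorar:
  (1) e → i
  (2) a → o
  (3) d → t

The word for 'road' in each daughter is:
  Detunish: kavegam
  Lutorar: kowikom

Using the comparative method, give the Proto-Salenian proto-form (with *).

*kawekam

Position 6: Detunish has a, Lutorar has o. Detunish preserves a here (none of its changes turn any other segment into a), so the proto-segment is *a.
Position 2: Detunish has a, Lutorar has o. Detunish preserves a here (none of its changes turn any other segment into a), so the proto-segment is *a.
Verify the candidate proto-form against each daughter:
Detunish: *kawekam > kawegam > kavegam  (by intervocalic voicing, unconditioned shift)
Lutorar: *kawekam
  kawekam → kawikam   [vowel merger]
  kawikam → kowikom   [vowel merger]
  kowikom (rule 3 does not apply)
  giving Lutorar kowikom.
No other proto-form is consistent with every reflex, so the reconstruction is *kawekam.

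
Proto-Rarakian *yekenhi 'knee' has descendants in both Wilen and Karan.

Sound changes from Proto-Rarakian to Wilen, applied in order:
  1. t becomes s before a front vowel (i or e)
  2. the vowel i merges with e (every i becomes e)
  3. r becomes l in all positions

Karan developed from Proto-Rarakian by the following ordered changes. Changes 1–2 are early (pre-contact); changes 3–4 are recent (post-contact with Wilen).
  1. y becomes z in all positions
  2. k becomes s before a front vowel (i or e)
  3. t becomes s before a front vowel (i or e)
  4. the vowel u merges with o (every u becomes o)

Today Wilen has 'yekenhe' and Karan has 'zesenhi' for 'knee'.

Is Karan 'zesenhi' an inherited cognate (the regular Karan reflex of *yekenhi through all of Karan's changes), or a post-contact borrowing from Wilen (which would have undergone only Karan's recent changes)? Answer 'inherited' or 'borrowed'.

If inherited, *yekenhi would pass through all of Karan's changes:
Karan: start from *yekenhi.
  rule 1 (unconditioned shift): yekenhi → zekenhi
  rule 2 (palatalisation): zekenhi → zesenhi
  rule 3: no change — zesenhi
  rule 4: no change — zesenhi
  ⇒ Karan zesenhi
If borrowed from Wilen 'yekenhe' after the early changes, it would undergo only the recent ones:
  rule 3 (palatalisation): no change (yekenhe)
  rule 4 (vowel merger): no change (yekenhe)
  ⇒ as a loan: yekenhe
Karan 'zesenhi' matches the inherited outcome exactly, so it is an inherited cognate, not a loan.

inherited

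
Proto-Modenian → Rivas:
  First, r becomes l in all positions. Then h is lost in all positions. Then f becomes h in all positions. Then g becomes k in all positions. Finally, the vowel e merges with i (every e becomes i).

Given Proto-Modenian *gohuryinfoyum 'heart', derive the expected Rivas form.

koulyinhoyum

Rivas: start from *gohuryinfoyum.
  rule 1 (unconditioned shift): gohuryinfoyum → gohulyinfoyum
  rule 2 (h-loss): gohulyinfoyum → goulyinfoyum
  rule 3 (unconditioned shift): goulyinfoyum → goulyinhoyum
  rule 4 (unconditioned shift): goulyinhoyum → koulyinhoyum
  rule 5: no change — koulyinhoyum
  ⇒ Rivas koulyinhoyum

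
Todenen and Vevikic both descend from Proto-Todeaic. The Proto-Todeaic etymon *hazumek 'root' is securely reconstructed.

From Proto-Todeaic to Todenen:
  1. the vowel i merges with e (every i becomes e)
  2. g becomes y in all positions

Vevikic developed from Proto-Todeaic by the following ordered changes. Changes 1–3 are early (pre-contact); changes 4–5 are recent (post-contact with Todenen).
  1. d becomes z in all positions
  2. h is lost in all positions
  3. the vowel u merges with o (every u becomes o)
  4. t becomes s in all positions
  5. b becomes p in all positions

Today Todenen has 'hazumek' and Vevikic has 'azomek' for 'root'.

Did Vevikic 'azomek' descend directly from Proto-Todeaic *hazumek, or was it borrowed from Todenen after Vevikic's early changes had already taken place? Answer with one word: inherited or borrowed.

If inherited, *hazumek would pass through all of Vevikic's changes:
Vevikic: *hazumek > azumek > azomek  (by h-loss, vowel merger)
If borrowed from Todenen 'hazumek' after the early changes, it would undergo only the recent ones:
  rule 4 (unconditioned shift): no change (hazumek)
  rule 5 (unconditioned shift): no change (hazumek)
  ⇒ as a loan: hazumek
Vevikic 'azomek' matches the inherited outcome exactly, so it is an inherited cognate, not a loan.

inherited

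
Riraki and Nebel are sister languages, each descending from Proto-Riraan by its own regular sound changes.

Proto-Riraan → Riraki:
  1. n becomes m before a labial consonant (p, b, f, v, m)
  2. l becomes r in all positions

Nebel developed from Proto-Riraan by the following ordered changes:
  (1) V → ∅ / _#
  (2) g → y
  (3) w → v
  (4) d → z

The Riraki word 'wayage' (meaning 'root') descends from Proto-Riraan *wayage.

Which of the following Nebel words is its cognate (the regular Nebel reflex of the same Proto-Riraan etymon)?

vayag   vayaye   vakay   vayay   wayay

Nebel: *wayage
  wayage → wayag   [apocope]
  wayag → wayay   [unconditioned shift]
  wayay → vayay   [unconditioned shift]
  vayay (rule 4 does not apply)
  giving Nebel vayay.

vayay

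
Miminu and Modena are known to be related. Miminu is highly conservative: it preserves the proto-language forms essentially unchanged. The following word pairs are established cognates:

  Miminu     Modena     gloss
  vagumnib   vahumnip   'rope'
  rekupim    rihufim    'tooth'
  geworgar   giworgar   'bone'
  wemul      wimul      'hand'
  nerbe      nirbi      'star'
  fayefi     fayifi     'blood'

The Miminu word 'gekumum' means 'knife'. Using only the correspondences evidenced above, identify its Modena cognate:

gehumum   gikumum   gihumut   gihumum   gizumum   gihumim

gihumum

rekupim ~ rihufim, geworgar ~ giworgar — Miminu e corresponds to Modena i after a consonant, before a consonant other than r, m, n, p, b, f, v.
rekupim ~ rihufim — Miminu k corresponds to Modena h between vowels (before a back vowel).
Applying these to Miminu 'gekumum':
  gekumum → gikumum   (e→i after a consonant, before a consonant other than r, m, n, p, b, f, v)
  gikumum → gihumum   (k→h between vowels (before a back vowel))
So the Modena cognate is 'gihumum'.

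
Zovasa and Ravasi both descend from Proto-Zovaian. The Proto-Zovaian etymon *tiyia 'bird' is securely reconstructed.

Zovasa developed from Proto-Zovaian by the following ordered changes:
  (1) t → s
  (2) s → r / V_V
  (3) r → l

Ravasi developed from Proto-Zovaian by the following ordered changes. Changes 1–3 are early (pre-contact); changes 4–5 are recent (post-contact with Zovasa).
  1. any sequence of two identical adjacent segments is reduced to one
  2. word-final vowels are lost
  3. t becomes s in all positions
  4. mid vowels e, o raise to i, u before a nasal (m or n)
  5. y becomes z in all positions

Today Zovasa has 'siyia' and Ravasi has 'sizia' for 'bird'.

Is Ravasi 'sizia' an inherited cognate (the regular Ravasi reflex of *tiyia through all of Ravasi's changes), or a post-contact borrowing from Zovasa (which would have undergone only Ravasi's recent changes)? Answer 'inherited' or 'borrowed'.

borrowed

If inherited, *tiyia would pass through all of Ravasi's changes:
Ravasi: *tiyia > tiyi > siyi > sizi  (by apocope, unconditioned shift, unconditioned shift)
If borrowed from Zovasa 'siyia' after the early changes, it would undergo only the recent ones:
  rule 4 (pre-nasal raising): no change (siyia)
  rule 5 (unconditioned shift): siyia → sizia
  ⇒ as a loan: sizia
Ravasi 'sizia' matches the loan outcome 'sizia', not the inherited 'sizi' — it skipped the early Ravasi changes, so it was borrowed from Zovasa.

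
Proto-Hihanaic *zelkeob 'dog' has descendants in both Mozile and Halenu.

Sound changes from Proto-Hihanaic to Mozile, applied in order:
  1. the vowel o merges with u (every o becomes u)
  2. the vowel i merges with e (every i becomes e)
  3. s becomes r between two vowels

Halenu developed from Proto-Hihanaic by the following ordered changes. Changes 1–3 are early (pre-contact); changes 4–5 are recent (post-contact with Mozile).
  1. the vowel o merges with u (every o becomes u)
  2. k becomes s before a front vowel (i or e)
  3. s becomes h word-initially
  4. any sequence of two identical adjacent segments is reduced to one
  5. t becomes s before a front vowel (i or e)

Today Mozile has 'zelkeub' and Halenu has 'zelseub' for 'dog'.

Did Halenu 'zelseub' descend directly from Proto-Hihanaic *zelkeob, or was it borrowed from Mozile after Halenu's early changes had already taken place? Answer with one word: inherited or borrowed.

If inherited, *zelkeob would pass through all of Halenu's changes:
Halenu: start from *zelkeob.
  rule 1 (vowel merger): zelkeob → zelkeub
  rule 2 (palatalisation): zelkeub → zelseub
  rule 3: no change — zelseub
  rule 4: no change — zelseub
  rule 5: no change — zelseub
  ⇒ Halenu zelseub
If borrowed from Mozile 'zelkeub' after the early changes, it would undergo only the recent ones:
  rule 4 (degemination): no change (zelkeub)
  rule 5 (palatalisation): no change (zelkeub)
  ⇒ as a loan: zelkeub
Halenu 'zelseub' matches the inherited outcome exactly, so it is an inherited cognate, not a loan.

inherited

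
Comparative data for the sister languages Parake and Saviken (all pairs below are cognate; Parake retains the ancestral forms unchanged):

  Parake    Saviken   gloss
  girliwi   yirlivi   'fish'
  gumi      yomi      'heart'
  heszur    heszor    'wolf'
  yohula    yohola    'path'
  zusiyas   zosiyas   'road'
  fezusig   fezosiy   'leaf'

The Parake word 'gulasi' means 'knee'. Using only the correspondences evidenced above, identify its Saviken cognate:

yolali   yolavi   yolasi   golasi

yolasi

gumi ~ yomi — Parake g corresponds to Saviken y word-initially before a back vowel.
yohula ~ yohola, zusiyas ~ zosiyas — Parake u corresponds to Saviken o after a consonant, before a consonant other than r, m, n, p, b, f, v.
Applying these to Parake 'gulasi':
  gulasi → yulasi   (g→y word-initially before a back vowel)
  yulasi → yolasi   (u→o after a consonant, before a consonant other than r, m, n, p, b, f, v)
So the Saviken cognate is 'yolasi'.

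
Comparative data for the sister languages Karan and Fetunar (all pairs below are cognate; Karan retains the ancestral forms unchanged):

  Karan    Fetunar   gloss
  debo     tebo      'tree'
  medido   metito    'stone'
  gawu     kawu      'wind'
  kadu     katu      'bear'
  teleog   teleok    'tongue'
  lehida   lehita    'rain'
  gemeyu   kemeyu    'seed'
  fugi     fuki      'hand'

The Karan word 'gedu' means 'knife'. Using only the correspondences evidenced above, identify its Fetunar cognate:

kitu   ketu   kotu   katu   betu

gemeyu ~ kemeyu — Karan g corresponds to Fetunar k word-initially before a front vowel.
kadu ~ katu — Karan d corresponds to Fetunar t between vowels (before a back vowel).
Applying these to Karan 'gedu':
  gedu → kedu   (g→k word-initially before a front vowel)
  kedu → ketu   (d→t between vowels (before a back vowel))
So the Fetunar cognate is 'ketu'.

ketu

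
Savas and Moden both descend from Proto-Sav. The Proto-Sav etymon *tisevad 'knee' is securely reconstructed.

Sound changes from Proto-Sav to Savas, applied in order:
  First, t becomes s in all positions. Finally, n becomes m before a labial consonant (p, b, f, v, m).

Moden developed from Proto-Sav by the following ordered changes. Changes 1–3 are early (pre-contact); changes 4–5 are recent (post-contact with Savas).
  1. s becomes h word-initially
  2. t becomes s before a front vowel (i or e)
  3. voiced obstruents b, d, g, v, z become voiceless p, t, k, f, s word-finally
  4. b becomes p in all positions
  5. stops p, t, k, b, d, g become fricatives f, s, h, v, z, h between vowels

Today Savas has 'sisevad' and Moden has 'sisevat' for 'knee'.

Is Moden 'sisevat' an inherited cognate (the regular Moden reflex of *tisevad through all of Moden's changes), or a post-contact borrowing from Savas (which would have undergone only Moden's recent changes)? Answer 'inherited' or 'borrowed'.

inherited

If inherited, *tisevad would pass through all of Moden's changes:
Moden: *tisevad
  tisevad (rule 1 does not apply)
  tisevad → sisevad   [palatalisation]
  sisevad → sisevat   [final devoicing]
  sisevat (rule 4 does not apply)
  sisevat (rule 5 does not apply)
  giving Moden sisevat.
If borrowed from Savas 'sisevad' after the early changes, it would undergo only the recent ones:
  rule 4 (unconditioned shift): no change (sisevad)
  rule 5 (intervocalic lenition): no change (sisevad)
  ⇒ as a loan: sisevad
Moden 'sisevat' matches the inherited outcome exactly, so it is an inherited cognate, not a loan.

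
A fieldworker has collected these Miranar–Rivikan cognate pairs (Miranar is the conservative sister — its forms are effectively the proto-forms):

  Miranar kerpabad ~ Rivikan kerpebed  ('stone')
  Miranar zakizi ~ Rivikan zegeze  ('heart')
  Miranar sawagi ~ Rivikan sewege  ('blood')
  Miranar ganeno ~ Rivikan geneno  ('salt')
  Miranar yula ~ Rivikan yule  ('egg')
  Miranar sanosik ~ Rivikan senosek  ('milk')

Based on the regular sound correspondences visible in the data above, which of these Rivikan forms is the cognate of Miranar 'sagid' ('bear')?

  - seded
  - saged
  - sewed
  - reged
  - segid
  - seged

seged

kerpabad ~ kerpebed, zakizi ~ zegeze — Miranar a corresponds to Rivikan e after a consonant, before a consonant other than r, m, n, p, b, f, v.
zakizi ~ zegeze, sanosik ~ senosek — Miranar i corresponds to Rivikan e after a consonant, before a consonant other than r, m, n, p, b, f, v.
Applying these to Miranar 'sagid':
  sagid → segid   (a→e after a consonant, before a consonant other than r, m, n, p, b, f, v)
  segid → seged   (i→e after a consonant, before a consonant other than r, m, n, p, b, f, v)
So the Rivikan cognate is 'seged'.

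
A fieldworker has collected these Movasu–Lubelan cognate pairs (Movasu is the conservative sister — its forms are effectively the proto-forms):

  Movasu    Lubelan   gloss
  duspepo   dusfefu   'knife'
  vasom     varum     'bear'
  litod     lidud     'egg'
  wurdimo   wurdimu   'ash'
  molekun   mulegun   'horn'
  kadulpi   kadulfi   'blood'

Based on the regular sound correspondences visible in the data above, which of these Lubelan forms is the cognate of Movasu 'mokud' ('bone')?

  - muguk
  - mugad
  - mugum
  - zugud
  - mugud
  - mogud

litod ~ lidud, molekun ~ mulegun — Movasu o corresponds to Lubelan u after a consonant, before a consonant other than r, m, n, p, b, f, v.
molekun ~ mulegun — Movasu k corresponds to Lubelan g between vowels (before a back vowel).
Applying these to Movasu 'mokud':
  mokud → mukud   (o→u after a consonant, before a consonant other than r, m, n, p, b, f, v)
  mukud → mugud   (k→g between vowels (before a back vowel))
So the Lubelan cognate is 'mugud'.

mugud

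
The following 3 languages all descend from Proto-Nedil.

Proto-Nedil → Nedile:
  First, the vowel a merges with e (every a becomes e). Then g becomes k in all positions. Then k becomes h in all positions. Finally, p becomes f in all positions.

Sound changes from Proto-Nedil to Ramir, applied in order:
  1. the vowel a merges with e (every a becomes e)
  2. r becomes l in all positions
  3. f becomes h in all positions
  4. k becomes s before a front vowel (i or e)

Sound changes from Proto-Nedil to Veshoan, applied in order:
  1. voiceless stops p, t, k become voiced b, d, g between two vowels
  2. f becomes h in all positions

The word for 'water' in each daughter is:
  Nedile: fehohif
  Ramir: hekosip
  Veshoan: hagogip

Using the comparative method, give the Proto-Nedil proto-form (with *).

*fakokip

Position 3: Nedile has h, Ramir has k, Veshoan has g. Ramir preserves k here (none of its changes turn any other segment into k), so the proto-segment is *k.
Position 7: Nedile has f, Ramir has p, Veshoan has p. Ramir preserves p here (none of its changes turn any other segment into p), so the proto-segment is *p.
This points to *fakokip. Verify forward in each daughter:
Nedile: *fakokip
  fakokip → fekokip   [vowel merger]
  fekokip (rule 2 does not apply)
  fekokip → fehohip   [unconditioned shift]
  fehohip → fehohif   [unconditioned shift]
  giving Nedile fehohif.
Ramir: *fakokip > fekokip > hekokip > hekosip  (by vowel merger, unconditioned shift, palatalisation)
Veshoan: *fakokip > fagogip > hagogip  (by intervocalic voicing, unconditioned shift)
No other proto-form is consistent with every reflex, so the reconstruction is *fakokip.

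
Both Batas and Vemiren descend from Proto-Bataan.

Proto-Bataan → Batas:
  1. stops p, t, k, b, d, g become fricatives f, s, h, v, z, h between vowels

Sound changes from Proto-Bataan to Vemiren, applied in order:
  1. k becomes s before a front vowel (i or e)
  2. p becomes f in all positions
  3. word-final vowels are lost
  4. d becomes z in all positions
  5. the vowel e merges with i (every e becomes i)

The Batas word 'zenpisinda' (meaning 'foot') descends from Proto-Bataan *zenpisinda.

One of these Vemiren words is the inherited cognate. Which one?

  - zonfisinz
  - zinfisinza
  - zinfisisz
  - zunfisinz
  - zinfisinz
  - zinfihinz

zinfisinz

Vemiren: start from *zenpisinda.
  rule 1: no change — zenpisinda
  rule 2 (unconditioned shift): zenpisinda → zenfisinda
  rule 3 (apocope): zenfisinda → zenfisind
  rule 4 (unconditioned shift): zenfisind → zenfisinz
  rule 5 (vowel merger): zenfisinz → zinfisinz
  ⇒ Vemiren zinfisinz
Only 'zinfisinz' matches the regular Vemiren development of *zenpisinda.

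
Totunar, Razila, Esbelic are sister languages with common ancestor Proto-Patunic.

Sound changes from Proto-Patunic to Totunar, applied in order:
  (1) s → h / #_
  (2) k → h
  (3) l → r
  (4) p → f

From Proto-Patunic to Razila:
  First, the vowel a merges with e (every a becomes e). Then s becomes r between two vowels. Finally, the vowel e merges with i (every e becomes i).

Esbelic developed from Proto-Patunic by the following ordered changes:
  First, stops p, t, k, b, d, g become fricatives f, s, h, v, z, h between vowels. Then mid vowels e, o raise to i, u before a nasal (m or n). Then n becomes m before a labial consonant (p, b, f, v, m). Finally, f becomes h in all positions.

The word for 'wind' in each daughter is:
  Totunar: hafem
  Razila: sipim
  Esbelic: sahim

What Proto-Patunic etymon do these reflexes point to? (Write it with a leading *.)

Position 1: Totunar has h, Razila has s, Esbelic has s. Razila preserves s here (none of its changes turn any other segment into s), so the proto-segment is *s.
Position 4: Totunar has e, Razila has i, Esbelic has i. Totunar preserves e here (none of its changes turn any other segment into e), so the proto-segment is *e.
This points to *sapem. Verify forward in each daughter:
Totunar: *sapem
  sapem → hapem   [debuccalisation]
  hapem (rule 2 does not apply)
  hapem (rule 3 does not apply)
  hapem → hafem   [unconditioned shift]
  giving Totunar hafem.
Razila: *sapem > sepem > sipim  (by vowel merger, vowel merger)
Esbelic: start from *sapem.
  rule 1 (intervocalic lenition): sapem → safem
  rule 2 (pre-nasal raising): safem → safim
  rule 3: no change — safim
  rule 4 (unconditioned shift): safim → sahim
  ⇒ Esbelic sahim
*sapem is the unique common source.

*sapem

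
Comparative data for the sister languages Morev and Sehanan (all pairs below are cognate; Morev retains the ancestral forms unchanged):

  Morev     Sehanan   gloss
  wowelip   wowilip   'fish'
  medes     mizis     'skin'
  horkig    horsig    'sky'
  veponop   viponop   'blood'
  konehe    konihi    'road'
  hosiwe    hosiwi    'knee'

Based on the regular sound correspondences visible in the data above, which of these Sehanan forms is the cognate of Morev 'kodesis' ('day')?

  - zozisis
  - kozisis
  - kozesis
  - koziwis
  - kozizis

kozisis

medes ~ mizis — Morev d corresponds to Sehanan z between vowels (before a front vowel).
wowelip ~ wowilip, medes ~ mizis — Morev e corresponds to Sehanan i after a consonant, before a consonant other than r, m, n, p, b, f, v.
Applying these to Morev 'kodesis':
  kodesis → kozesis   (d→z between vowels (before a front vowel))
  kozesis → kozisis   (e→i after a consonant, before a consonant other than r, m, n, p, b, f, v)
So the Sehanan cognate is 'kozisis'.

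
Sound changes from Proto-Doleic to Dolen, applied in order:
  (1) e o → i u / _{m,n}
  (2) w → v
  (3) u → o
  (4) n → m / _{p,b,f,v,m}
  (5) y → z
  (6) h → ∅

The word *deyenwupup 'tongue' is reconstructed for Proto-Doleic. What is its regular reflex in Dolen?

Dolen: start from *deyenwupup.
  rule 1 (pre-nasal raising): deyenwupup → deyinwupup
  rule 2 (unconditioned shift): deyinwupup → deyinvupup
  rule 3 (vowel merger): deyinvupup → deyinvopop
  rule 4 (nasal place assimilation): deyinvopop → deyimvopop
  rule 5 (unconditioned shift): deyimvopop → dezimvopop
  rule 6: no change — dezimvopop
  ⇒ Dolen dezimvopop

dezimvopop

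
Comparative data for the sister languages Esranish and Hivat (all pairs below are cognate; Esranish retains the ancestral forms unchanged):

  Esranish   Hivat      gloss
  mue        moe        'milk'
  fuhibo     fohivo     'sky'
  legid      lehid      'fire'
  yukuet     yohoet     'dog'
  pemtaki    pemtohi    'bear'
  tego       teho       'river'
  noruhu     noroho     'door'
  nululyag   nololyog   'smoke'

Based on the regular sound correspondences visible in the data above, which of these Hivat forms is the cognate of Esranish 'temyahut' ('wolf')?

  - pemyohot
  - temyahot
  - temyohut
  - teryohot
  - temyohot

pemtaki ~ pemtohi, nululyag ~ nololyog — Esranish a corresponds to Hivat o after a consonant, before a consonant other than r, m, n, p, b, f, v.
fuhibo ~ fohivo, yukuet ~ yohoet — Esranish u corresponds to Hivat o after a consonant, before a consonant other than r, m, n, p, b, f, v.
Applying these to Esranish 'temyahut':
  temyahut → temyohut   (a→o after a consonant, before a consonant other than r, m, n, p, b, f, v)
  temyohut → temyohot   (u→o after a consonant, before a consonant other than r, m, n, p, b, f, v)
So the Hivat cognate is 'temyohot'.

temyohot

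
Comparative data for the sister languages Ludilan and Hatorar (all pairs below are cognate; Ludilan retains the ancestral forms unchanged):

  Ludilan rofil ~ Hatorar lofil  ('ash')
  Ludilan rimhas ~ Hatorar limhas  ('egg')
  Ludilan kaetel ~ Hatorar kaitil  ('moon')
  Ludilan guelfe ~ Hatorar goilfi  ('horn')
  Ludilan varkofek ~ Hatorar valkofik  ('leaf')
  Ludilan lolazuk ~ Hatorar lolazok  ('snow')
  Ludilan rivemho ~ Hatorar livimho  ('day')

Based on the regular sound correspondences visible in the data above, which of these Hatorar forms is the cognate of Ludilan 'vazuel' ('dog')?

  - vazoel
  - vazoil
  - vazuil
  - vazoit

guelfe ~ goilfi — Ludilan u corresponds to Hatorar o after a consonant, before a front vowel.
kaetel ~ kaitil, guelfe ~ goilfi — Ludilan e corresponds to Hatorar i after a vowel, before a consonant other than r, m, n, p, b, f, v.
Applying these to Ludilan 'vazuel':
  vazuel → vazoel   (u→o after a consonant, before a front vowel)
  vazoel → vazoil   (e→i after a vowel, before a consonant other than r, m, n, p, b, f, v)
So the Hatorar cognate is 'vazoil'.

vazoil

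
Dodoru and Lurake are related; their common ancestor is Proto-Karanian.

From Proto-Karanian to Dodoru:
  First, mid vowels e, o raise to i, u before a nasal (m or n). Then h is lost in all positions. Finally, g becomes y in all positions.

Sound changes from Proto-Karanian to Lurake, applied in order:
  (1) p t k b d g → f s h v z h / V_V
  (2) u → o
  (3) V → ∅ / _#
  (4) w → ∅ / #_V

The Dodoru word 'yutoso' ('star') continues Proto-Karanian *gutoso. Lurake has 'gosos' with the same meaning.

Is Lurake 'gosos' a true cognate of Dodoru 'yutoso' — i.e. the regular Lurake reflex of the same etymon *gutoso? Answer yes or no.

yes

Derive the expected Lurake reflex of *gutoso:
Lurake: start from *gutoso.
  rule 1 (intervocalic lenition): gutoso → gusoso
  rule 2 (vowel merger): gusoso → gososo
  rule 3 (apocope): gososo → gosos
  rule 4: no change — gosos
  ⇒ Lurake gosos
Lurake 'gosos' matches the regular reflex exactly, so the pair is cognate.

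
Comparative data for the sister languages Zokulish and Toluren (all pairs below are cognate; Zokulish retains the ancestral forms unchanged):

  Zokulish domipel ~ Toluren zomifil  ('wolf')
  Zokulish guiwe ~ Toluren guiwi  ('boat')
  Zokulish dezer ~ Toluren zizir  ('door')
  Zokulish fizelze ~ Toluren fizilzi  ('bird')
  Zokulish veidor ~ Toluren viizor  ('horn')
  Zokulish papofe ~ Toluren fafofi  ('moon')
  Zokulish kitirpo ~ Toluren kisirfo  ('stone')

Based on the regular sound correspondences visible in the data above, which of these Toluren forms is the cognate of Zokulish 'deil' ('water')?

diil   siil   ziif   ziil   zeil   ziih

dezer ~ zizir — Zokulish d corresponds to Toluren z word-initially before a front vowel.
veidor ~ viizor — Zokulish e corresponds to Toluren i after a consonant, before a front vowel.
Applying these to Zokulish 'deil':
  deil → zeil   (d→z word-initially before a front vowel)
  zeil → ziil   (e→i after a consonant, before a front vowel)
So the Toluren cognate is 'ziil'.

ziil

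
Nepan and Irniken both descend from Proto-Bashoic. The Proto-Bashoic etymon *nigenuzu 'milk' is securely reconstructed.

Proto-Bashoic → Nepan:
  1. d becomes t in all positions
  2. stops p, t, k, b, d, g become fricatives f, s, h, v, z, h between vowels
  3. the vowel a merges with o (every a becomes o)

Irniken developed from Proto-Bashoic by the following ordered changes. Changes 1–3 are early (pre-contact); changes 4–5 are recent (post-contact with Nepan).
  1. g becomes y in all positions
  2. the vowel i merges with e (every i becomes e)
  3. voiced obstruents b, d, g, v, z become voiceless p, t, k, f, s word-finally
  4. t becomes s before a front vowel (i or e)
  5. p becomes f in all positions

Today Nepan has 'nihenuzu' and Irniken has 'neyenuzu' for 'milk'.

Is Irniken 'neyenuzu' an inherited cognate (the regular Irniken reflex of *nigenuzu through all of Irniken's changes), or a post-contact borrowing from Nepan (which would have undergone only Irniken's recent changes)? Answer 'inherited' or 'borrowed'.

If inherited, *nigenuzu would pass through all of Irniken's changes:
Irniken: *nigenuzu
  nigenuzu → niyenuzu   [unconditioned shift]
  niyenuzu → neyenuzu   [vowel merger]
  neyenuzu (rule 3 does not apply)
  neyenuzu (rule 4 does not apply)
  neyenuzu (rule 5 does not apply)
  giving Irniken neyenuzu.
If borrowed from Nepan 'nihenuzu' after the early changes, it would undergo only the recent ones:
  rule 4 (palatalisation): no change (nihenuzu)
  rule 5 (unconditioned shift): no change (nihenuzu)
  ⇒ as a loan: nihenuzu
Irniken 'neyenuzu' matches the inherited outcome exactly, so it is an inherited cognate, not a loan.

inherited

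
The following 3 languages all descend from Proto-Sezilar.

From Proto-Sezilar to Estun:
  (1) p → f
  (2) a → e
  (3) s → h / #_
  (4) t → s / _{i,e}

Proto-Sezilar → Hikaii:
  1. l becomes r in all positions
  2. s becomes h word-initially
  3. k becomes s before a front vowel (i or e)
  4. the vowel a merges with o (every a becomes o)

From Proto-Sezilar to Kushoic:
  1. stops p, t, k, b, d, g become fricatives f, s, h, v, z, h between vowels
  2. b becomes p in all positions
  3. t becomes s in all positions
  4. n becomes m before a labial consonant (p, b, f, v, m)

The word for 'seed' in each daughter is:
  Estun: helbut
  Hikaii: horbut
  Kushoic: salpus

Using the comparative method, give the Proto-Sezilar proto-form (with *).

Position 1: Estun has h, Hikaii has h, Kushoic has s. Taking the neighbouring segments as reconstructed: Estun h could go back to *s or *h; Hikaii h could go back to *s or *h; Kushoic s could go back to *t or *s — the one source consistent with every daughter is *s.
Position 6: Estun has t, Hikaii has t, Kushoic has s. Estun preserves t here (none of its changes turn any other segment into t), so the proto-segment is *t.
Verify the candidate proto-form against each daughter:
Estun: start from *salbut.
  rule 1: no change — salbut
  rule 2 (vowel merger): salbut → selbut
  rule 3 (debuccalisation): selbut → helbut
  rule 4: no change — helbut
  ⇒ Estun helbut
Hikaii: *salbut
  salbut → sarbut   [unconditioned shift]
  sarbut → harbut   [debuccalisation]
  harbut (rule 3 does not apply)
  harbut → horbut   [vowel merger]
  giving Hikaii horbut.
Kushoic: *salbut > salput > salpus  (by unconditioned shift, unconditioned shift)
Only *salbut yields all of Estun helbut, Hikaii horbut, Kushoic salpus.

*salbut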